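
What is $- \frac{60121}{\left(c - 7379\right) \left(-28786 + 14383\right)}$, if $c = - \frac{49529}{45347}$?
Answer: $- \frac{2726306987}{4820180599926} \approx -0.0005656$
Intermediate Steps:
$c = - \frac{49529}{45347}$ ($c = \left(-49529\right) \frac{1}{45347} = - \frac{49529}{45347} \approx -1.0922$)
$- \frac{60121}{\left(c - 7379\right) \left(-28786 + 14383\right)} = - \frac{60121}{\left(- \frac{49529}{45347} - 7379\right) \left(-28786 + 14383\right)} = - \frac{60121}{\left(- \frac{334665042}{45347}\right) \left(-14403\right)} = - \frac{60121}{\frac{4820180599926}{45347}} = \left(-60121\right) \frac{45347}{4820180599926} = - \frac{2726306987}{4820180599926}$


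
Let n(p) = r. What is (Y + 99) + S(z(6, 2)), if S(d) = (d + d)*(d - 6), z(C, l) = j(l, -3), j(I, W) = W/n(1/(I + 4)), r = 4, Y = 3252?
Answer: 26889/8 ≈ 3361.1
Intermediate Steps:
n(p) = 4
j(I, W) = W/4
z(C, l) = -3/4 (z(C, l) = (1/4)*(-3) = -3/4)
S(d) = 2*d*(-6 + d) (S(d) = (2*d)*(-6 + d) = 2*d*(-6 + d))
(Y + 99) + S(z(6, 2)) = (3252 + 99) + 2*(-3/4)*(-6 - 3/4) = 3351 + 2*(-3/4)*(-27/4) = 3351 + 81/8 = 26889/8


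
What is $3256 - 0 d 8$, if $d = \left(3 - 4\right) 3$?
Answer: $3256$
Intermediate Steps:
$d = -3$ ($d = \left(-1\right) 3 = -3$)
$3256 - 0 d 8 = 3256 - 0 \left(-3\right) 8 = 3256 - 0 \cdot 8 = 3256 - 0 = 3256 + 0 = 3256$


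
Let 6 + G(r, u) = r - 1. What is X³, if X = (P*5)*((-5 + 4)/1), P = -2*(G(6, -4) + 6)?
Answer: 125000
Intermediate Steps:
G(r, u) = -7 + r (G(r, u) = -6 + (r - 1) = -6 + (-1 + r) = -7 + r)
P = -10 (P = -2*((-7 + 6) + 6) = -2*(-1 + 6) = -2*5 = -10)
X = 50 (X = (-10*5)*((-5 + 4)/1) = -(-50) = -50*(-1) = 50)
X³ = 50³ = 125000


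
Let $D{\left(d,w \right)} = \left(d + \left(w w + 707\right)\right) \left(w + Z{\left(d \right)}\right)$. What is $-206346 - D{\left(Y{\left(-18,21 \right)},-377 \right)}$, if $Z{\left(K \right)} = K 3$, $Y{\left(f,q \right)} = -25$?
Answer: $64344226$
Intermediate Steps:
$Z{\left(K \right)} = 3 K$
$D{\left(d,w \right)} = \left(w + 3 d\right) \left(707 + d + w^{2}\right)$ ($D{\left(d,w \right)} = \left(d + \left(w w + 707\right)\right) \left(w + 3 d\right) = \left(d + \left(w^{2} + 707\right)\right) \left(w + 3 d\right) = \left(d + \left(707 + w^{2}\right)\right) \left(w + 3 d\right) = \left(707 + d + w^{2}\right) \left(w + 3 d\right) = \left(w + 3 d\right) \left(707 + d + w^{2}\right)$)
$-206346 - D{\left(Y{\left(-18,21 \right)},-377 \right)} = -206346 - \left(\left(-377\right)^{3} + 3 \left(-25\right)^{2} + 707 \left(-377\right) + 2121 \left(-25\right) - -9425 + 3 \left(-25\right) \left(-377\right)^{2}\right) = -206346 - \left(-53582633 + 3 \cdot 625 - 266539 - 53025 + 9425 + 3 \left(-25\right) 142129\right) = -206346 - \left(-53582633 + 1875 - 266539 - 53025 + 9425 - 10659675\right) = -206346 - -64550572 = -206346 + 64550572 = 64344226$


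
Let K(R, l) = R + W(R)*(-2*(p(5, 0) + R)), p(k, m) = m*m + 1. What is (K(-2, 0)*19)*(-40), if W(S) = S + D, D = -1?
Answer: 6080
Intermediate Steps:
p(k, m) = 1 + m² (p(k, m) = m² + 1 = 1 + m²)
W(S) = -1 + S (W(S) = S - 1 = -1 + S)
K(R, l) = R + (-1 + R)*(-2 - 2*R) (K(R, l) = R + (-1 + R)*(-2*((1 + 0²) + R)) = R + (-1 + R)*(-2*((1 + 0) + R)) = R + (-1 + R)*(-2*(1 + R)) = R + (-1 + R)*(-2 - 2*R))
(K(-2, 0)*19)*(-40) = ((2 - 2 - 2*(-2)²)*19)*(-40) = ((2 - 2 - 2*4)*19)*(-40) = ((2 - 2 - 8)*19)*(-40) = -8*19*(-40) = -152*(-40) = 6080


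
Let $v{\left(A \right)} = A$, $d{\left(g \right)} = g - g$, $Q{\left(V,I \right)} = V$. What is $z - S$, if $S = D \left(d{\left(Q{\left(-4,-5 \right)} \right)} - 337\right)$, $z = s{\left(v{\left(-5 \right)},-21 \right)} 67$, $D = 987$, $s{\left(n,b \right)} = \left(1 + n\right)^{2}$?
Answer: $333691$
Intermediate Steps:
$d{\left(g \right)} = 0$
$z = 1072$ ($z = \left(1 - 5\right)^{2} \cdot 67 = \left(-4\right)^{2} \cdot 67 = 16 \cdot 67 = 1072$)
$S = -332619$ ($S = 987 \left(0 - 337\right) = 987 \left(-337\right) = -332619$)
$z - S = 1072 - -332619 = 1072 + 332619 = 333691$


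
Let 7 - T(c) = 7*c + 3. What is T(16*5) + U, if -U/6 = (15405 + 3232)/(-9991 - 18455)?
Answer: -2617359/4741 ≈ -552.07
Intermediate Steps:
T(c) = 4 - 7*c (T(c) = 7 - (7*c + 3) = 7 - (3 + 7*c) = 7 + (-3 - 7*c) = 4 - 7*c)
U = 18637/4741 (U = -6*(15405 + 3232)/(-9991 - 18455) = -111822/(-28446) = -111822*(-1)/28446 = -6*(-18637/28446) = 18637/4741 ≈ 3.9310)
T(16*5) + U = (4 - 112*5) + 18637/4741 = (4 - 7*80) + 18637/4741 = (4 - 560) + 18637/4741 = -556 + 18637/4741 = -2617359/4741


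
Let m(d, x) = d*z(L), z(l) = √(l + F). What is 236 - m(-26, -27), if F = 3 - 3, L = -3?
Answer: 236 + 26*I*√3 ≈ 236.0 + 45.033*I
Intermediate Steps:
F = 0
z(l) = √l (z(l) = √(l + 0) = √l)
m(d, x) = I*d*√3 (m(d, x) = d*√(-3) = d*(I*√3) = I*d*√3)
236 - m(-26, -27) = 236 - I*(-26)*√3 = 236 - (-26)*I*√3 = 236 + 26*I*√3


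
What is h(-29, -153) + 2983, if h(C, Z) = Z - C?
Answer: 2859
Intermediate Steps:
h(-29, -153) + 2983 = (-153 - 1*(-29)) + 2983 = (-153 + 29) + 2983 = -124 + 2983 = 2859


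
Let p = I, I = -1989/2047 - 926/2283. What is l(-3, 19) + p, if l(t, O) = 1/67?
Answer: -426566102/313111167 ≈ -1.3623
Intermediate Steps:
l(t, O) = 1/67
I = -6436409/4673301 (I = -1989*1/2047 - 926*1/2283 = -1989/2047 - 926/2283 = -6436409/4673301 ≈ -1.3773)
p = -6436409/4673301 ≈ -1.3773
l(-3, 19) + p = 1/67 - 6436409/4673301 = -426566102/313111167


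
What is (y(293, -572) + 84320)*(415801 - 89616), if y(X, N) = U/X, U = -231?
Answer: 8058572976865/293 ≈ 2.7504e+10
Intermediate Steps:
y(X, N) = -231/X
(y(293, -572) + 84320)*(415801 - 89616) = (-231/293 + 84320)*(415801 - 89616) = (-231*1/293 + 84320)*326185 = (-231/293 + 84320)*326185 = (24705529/293)*326185 = 8058572976865/293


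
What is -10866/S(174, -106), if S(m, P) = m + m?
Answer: -1811/58 ≈ -31.224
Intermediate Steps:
S(m, P) = 2*m
-10866/S(174, -106) = -10866/(2*174) = -10866/348 = -10866*1/348 = -1811/58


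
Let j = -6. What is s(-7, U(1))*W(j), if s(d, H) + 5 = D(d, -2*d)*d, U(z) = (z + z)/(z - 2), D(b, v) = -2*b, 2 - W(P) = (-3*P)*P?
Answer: -11330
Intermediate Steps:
W(P) = 2 + 3*P² (W(P) = 2 - (-3*P)*P = 2 - (-3)*P² = 2 + 3*P²)
U(z) = 2*z/(-2 + z) (U(z) = (2*z)/(-2 + z) = 2*z/(-2 + z))
s(d, H) = -5 - 2*d² (s(d, H) = -5 + (-2*d)*d = -5 - 2*d²)
s(-7, U(1))*W(j) = (-5 - 2*(-7)²)*(2 + 3*(-6)²) = (-5 - 2*49)*(2 + 3*36) = (-5 - 98)*(2 + 108) = -103*110 = -11330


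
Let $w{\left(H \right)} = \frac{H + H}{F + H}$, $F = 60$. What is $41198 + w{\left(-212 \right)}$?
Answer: $\frac{782815}{19} \approx 41201.0$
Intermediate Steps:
$w{\left(H \right)} = \frac{2 H}{60 + H}$ ($w{\left(H \right)} = \frac{H + H}{60 + H} = \frac{2 H}{60 + H}$)
$41198 + w{\left(-212 \right)} = 41198 + 2 \left(-212\right) \frac{1}{60 - 212} = 41198 + 2 \left(-212\right) \frac{1}{-152} = 41198 + 2 \left(-212\right) \left(- \frac{1}{152}\right) = 41198 + \frac{53}{19} = \frac{782815}{19}$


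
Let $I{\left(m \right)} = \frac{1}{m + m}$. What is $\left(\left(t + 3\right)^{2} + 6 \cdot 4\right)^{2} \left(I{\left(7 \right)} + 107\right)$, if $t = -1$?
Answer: $83944$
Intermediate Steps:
$I{\left(m \right)} = \frac{1}{2 m}$
$\left(\left(t + 3\right)^{2} + 6 \cdot 4\right)^{2} \left(I{\left(7 \right)} + 107\right) = \left(\left(-1 + 3\right)^{2} + 6 \cdot 4\right)^{2} \left(\frac{1}{2 \cdot 7} + 107\right) = \left(2^{2} + 24\right)^{2} \left(\frac{1}{2} \cdot \frac{1}{7} + 107\right) = \left(4 + 24\right)^{2} \left(\frac{1}{14} + 107\right) = 28^{2} \cdot \frac{1499}{14} = 784 \cdot \frac{1499}{14} = 83944$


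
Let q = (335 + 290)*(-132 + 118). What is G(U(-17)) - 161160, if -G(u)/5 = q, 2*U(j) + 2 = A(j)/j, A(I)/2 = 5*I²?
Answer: -117410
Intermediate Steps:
A(I) = 10*I² (A(I) = 2*(5*I²) = 10*I²)
U(j) = -1 + 5*j (U(j) = -1 + ((10*j²)/j)/2 = -1 + (10*j)/2 = -1 + 5*j)
q = -8750 (q = 625*(-14) = -8750)
G(u) = 43750 (G(u) = -5*(-8750) = 43750)
G(U(-17)) - 161160 = 43750 - 161160 = -117410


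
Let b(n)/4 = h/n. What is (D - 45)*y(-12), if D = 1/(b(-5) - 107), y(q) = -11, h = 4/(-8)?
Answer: 263890/533 ≈ 495.10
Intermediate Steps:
h = -1/2 (h = 4*(-1/8) = -1/2 ≈ -0.50000)
b(n) = -2/n (b(n) = 4*(-1/(2*n)) = -2/n)
D = -5/533 (D = 1/(-2/(-5) - 107) = 1/(-2*(-1/5) - 107) = 1/(2/5 - 107) = 1/(-533/5) = -5/533 ≈ -0.0093809)
(D - 45)*y(-12) = (-5/533 - 45)*(-11) = -23990/533*(-11) = 263890/533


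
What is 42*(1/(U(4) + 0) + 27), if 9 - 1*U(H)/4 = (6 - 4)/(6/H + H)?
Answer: 215691/190 ≈ 1135.2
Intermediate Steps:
U(H) = 36 - 8/(H + 6/H) (U(H) = 36 - 4*(6 - 4)/(6/H + H) = 36 - 8/(H + 6/H))
42*(1/(U(4) + 0) + 27) = 42*(1/(4*(54 - 2*4 + 9*4**2)/(6 + 4**2) + 0) + 27) = 42*(1/(4*(54 - 8 + 9*16)/(6 + 16) + 0) + 27) = 42*(1/(4*(54 - 8 + 144)/22 + 0) + 27) = 42*(1/(4*(1/22)*190 + 0) + 27) = 42*(1/(380/11 + 0) + 27) = 42*(1/(380/11) + 27) = 42*(11/380 + 27) = 42*(10271/380) = 215691/190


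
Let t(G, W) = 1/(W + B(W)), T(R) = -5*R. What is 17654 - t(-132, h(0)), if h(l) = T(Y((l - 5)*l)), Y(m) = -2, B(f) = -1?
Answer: 158885/9 ≈ 17654.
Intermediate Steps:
h(l) = 10 (h(l) = -5*(-2) = 10)
t(G, W) = 1/(-1 + W) (t(G, W) = 1/(W - 1) = 1/(-1 + W))
17654 - t(-132, h(0)) = 17654 - 1/(-1 + 10) = 17654 - 1/9 = 17654 - 1*⅑ = 17654 - ⅑ = 158885/9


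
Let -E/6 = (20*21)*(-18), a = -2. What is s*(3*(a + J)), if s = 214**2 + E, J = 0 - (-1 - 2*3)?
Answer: 1367340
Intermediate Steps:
E = 45360 (E = -6*20*21*(-18) = -2520*(-18) = -6*(-7560) = 45360)
J = 7 (J = 0 - (-1 - 6) = 0 - 1*(-7) = 0 + 7 = 7)
s = 91156 (s = 214**2 + 45360 = 45796 + 45360 = 91156)
s*(3*(a + J)) = 91156*(3*(-2 + 7)) = 91156*(3*5) = 91156*15 = 1367340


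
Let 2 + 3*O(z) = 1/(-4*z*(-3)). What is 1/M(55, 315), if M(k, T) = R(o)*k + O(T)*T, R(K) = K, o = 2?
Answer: -36/3599 ≈ -0.010003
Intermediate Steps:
O(z) = -2/3 + 1/(36*z) (O(z) = -2/3 + 1/(3*((-4*z*(-3)))) = -2/3 + 1/(3*((12*z))) = -2/3 + (1/(12*z))/3 = -2/3 + 1/(36*z))
M(k, T) = 1/36 + 2*k - 2*T/3 (M(k, T) = 2*k + ((1 - 24*T)/(36*T))*T = 2*k + (1/36 - 2*T/3) = 1/36 + 2*k - 2*T/3)
1/M(55, 315) = 1/(1/36 + 2*55 - 2/3*315) = 1/(1/36 + 110 - 210) = 1/(-3599/36) = -36/3599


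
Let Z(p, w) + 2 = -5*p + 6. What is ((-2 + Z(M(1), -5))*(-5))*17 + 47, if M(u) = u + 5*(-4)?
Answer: -8198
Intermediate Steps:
M(u) = -20 + u (M(u) = u - 20 = -20 + u)
Z(p, w) = 4 - 5*p (Z(p, w) = -2 + (-5*p + 6) = -2 + (6 - 5*p) = 4 - 5*p)
((-2 + Z(M(1), -5))*(-5))*17 + 47 = ((-2 + (4 - 5*(-20 + 1)))*(-5))*17 + 47 = ((-2 + (4 - 5*(-19)))*(-5))*17 + 47 = ((-2 + (4 + 95))*(-5))*17 + 47 = ((-2 + 99)*(-5))*17 + 47 = (97*(-5))*17 + 47 = -485*17 + 47 = -8245 + 47 = -8198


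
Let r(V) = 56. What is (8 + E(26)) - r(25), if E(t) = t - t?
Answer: -48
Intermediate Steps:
E(t) = 0
(8 + E(26)) - r(25) = (8 + 0) - 1*56 = 8 - 56 = -48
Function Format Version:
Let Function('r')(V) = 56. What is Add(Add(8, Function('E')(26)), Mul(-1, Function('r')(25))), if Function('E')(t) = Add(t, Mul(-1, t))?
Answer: -48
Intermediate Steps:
Function('E')(t) = 0
Add(Add(8, Function('E')(26)), Mul(-1, Function('r')(25))) = Add(Add(8, 0), Mul(-1, 56)) = Add(8, -56) = -48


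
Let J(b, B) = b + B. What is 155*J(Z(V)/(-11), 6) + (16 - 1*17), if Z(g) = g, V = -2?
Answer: 10529/11 ≈ 957.18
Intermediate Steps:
J(b, B) = B + b
155*J(Z(V)/(-11), 6) + (16 - 1*17) = 155*(6 - 2/(-11)) + (16 - 1*17) = 155*(6 - 2*(-1/11)) + (16 - 17) = 155*(6 + 2/11) - 1 = 155*(68/11) - 1 = 10540/11 - 1 = 10529/11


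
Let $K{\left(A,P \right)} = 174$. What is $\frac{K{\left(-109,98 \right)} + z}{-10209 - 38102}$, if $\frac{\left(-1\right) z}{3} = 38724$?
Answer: $\frac{115998}{48311} \approx 2.4011$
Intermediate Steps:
$z = -116172$ ($z = \left(-3\right) 38724 = -116172$)
$\frac{K{\left(-109,98 \right)} + z}{-10209 - 38102} = \frac{174 - 116172}{-10209 - 38102} = - \frac{115998}{-48311} = \left(-115998\right) \left(- \frac{1}{48311}\right) = \frac{115998}{48311}$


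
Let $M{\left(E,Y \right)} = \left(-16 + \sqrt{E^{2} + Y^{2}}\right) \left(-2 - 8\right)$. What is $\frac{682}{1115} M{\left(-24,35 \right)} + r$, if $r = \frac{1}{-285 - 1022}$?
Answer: $\frac{28523745}{291461} - \frac{1364 \sqrt{1801}}{223} \approx -161.71$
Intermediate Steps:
$r = - \frac{1}{1307}$ ($r = \frac{1}{-1307} = - \frac{1}{1307} \approx -0.00076511$)
$M{\left(E,Y \right)} = 160 - 10 \sqrt{E^{2} + Y^{2}}$ ($M{\left(E,Y \right)} = \left(-16 + \sqrt{E^{2} + Y^{2}}\right) \left(-10\right) = 160 - 10 \sqrt{E^{2} + Y^{2}}$)
$\frac{682}{1115} M{\left(-24,35 \right)} + r = \frac{682}{1115} \left(160 - 10 \sqrt{\left(-24\right)^{2} + 35^{2}}\right) - \frac{1}{1307} = 682 \cdot \frac{1}{1115} \left(160 - 10 \sqrt{576 + 1225}\right) - \frac{1}{1307} = \frac{682 \left(160 - 10 \sqrt{1801}\right)}{1115} - \frac{1}{1307} = \left(\frac{21824}{223} - \frac{1364 \sqrt{1801}}{223}\right) - \frac{1}{1307} = \frac{28523745}{291461} - \frac{1364 \sqrt{1801}}{223}$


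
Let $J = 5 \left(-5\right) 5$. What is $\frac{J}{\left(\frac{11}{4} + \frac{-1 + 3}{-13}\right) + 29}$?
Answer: $- \frac{6500}{1643} \approx -3.9562$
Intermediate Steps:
$J = -125$ ($J = \left(-25\right) 5 = -125$)
$\frac{J}{\left(\frac{11}{4} + \frac{-1 + 3}{-13}\right) + 29} = \frac{1}{\left(\frac{11}{4} + \frac{-1 + 3}{-13}\right) + 29} \left(-125\right) = \frac{1}{\left(11 \cdot \frac{1}{4} + 2 \left(- \frac{1}{13}\right)\right) + 29} \left(-125\right) = \frac{1}{\left(\frac{11}{4} - \frac{2}{13}\right) + 29} \left(-125\right) = \frac{1}{\frac{135}{52} + 29} \left(-125\right) = \frac{1}{\frac{1643}{52}} \left(-125\right) = \frac{52}{1643} \left(-125\right) = - \frac{6500}{1643}$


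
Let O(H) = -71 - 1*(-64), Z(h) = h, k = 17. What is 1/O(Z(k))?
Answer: -⅐ ≈ -0.14286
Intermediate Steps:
O(H) = -7 (O(H) = -71 + 64 = -7)
1/O(Z(k)) = 1/(-7) = -⅐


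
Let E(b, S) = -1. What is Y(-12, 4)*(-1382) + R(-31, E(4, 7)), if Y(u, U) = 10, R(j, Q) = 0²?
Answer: -13820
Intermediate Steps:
R(j, Q) = 0
Y(-12, 4)*(-1382) + R(-31, E(4, 7)) = 10*(-1382) + 0 = -13820 + 0 = -13820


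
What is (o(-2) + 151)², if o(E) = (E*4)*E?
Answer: 27889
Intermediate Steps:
o(E) = 4*E² (o(E) = (4*E)*E = 4*E²)
(o(-2) + 151)² = (4*(-2)² + 151)² = (4*4 + 151)² = (16 + 151)² = 167² = 27889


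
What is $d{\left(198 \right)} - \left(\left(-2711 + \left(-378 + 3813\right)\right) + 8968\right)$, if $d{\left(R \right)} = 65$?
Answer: $-9627$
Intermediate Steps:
$d{\left(198 \right)} - \left(\left(-2711 + \left(-378 + 3813\right)\right) + 8968\right) = 65 - \left(\left(-2711 + \left(-378 + 3813\right)\right) + 8968\right) = 65 - \left(\left(-2711 + 3435\right) + 8968\right) = 65 - \left(724 + 8968\right) = 65 - 9692 = -9627$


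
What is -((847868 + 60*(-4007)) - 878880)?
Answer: 271432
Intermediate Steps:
-((847868 + 60*(-4007)) - 878880) = -((847868 - 240420) - 878880) = -(607448 - 878880) = -1*(-271432) = 271432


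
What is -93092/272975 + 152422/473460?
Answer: -246794287/12924274350 ≈ -0.019095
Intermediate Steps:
-93092/272975 + 152422/473460 = -93092*1/272975 + 152422*(1/473460) = -93092/272975 + 76211/236730 = -246794287/12924274350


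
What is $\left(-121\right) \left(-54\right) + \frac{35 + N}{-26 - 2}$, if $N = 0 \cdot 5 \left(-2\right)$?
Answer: $\frac{26131}{4} \approx 6532.8$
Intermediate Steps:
$N = 0$ ($N = 0 \left(-2\right) = 0$)
$\left(-121\right) \left(-54\right) + \frac{35 + N}{-26 - 2} = \left(-121\right) \left(-54\right) + \frac{35 + 0}{-26 - 2} = 6534 + \frac{35}{-28} = 6534 + 35 \left(- \frac{1}{28}\right) = 6534 - \frac{5}{4} = \frac{26131}{4}$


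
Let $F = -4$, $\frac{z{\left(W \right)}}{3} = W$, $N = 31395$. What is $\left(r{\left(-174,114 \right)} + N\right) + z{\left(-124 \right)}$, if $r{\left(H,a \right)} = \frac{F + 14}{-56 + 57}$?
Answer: $31033$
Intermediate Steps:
$z{\left(W \right)} = 3 W$
$r{\left(H,a \right)} = 10$ ($r{\left(H,a \right)} = \frac{-4 + 14}{-56 + 57} = \frac{10}{1} = 10 \cdot 1 = 10$)
$\left(r{\left(-174,114 \right)} + N\right) + z{\left(-124 \right)} = \left(10 + 31395\right) + 3 \left(-124\right) = 31405 - 372 = 31033$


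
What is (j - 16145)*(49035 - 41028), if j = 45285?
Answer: 233323980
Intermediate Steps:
(j - 16145)*(49035 - 41028) = (45285 - 16145)*(49035 - 41028) = 29140*8007 = 233323980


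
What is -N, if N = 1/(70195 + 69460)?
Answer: -1/139655 ≈ -7.1605e-6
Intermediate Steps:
N = 1/139655 ≈ 7.1605e-6
-N = -1*1/139655 = -1/139655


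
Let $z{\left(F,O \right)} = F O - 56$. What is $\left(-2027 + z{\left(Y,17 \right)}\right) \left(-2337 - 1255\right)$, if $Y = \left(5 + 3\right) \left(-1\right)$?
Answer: $7970648$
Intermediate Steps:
$Y = -8$ ($Y = 8 \left(-1\right) = -8$)
$z{\left(F,O \right)} = -56 + F O$
$\left(-2027 + z{\left(Y,17 \right)}\right) \left(-2337 - 1255\right) = \left(-2027 - 192\right) \left(-2337 - 1255\right) = \left(-2027 - 192\right) \left(-3592\right) = \left(-2219\right) \left(-3592\right) = 7970648$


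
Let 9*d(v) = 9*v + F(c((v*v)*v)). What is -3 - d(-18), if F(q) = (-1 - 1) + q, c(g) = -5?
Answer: 142/9 ≈ 15.778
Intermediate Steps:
F(q) = -2 + q
d(v) = -7/9 + v (d(v) = (9*v + (-2 - 5))/9 = (9*v - 7)/9 = (-7 + 9*v)/9 = -7/9 + v)
-3 - d(-18) = -3 - (-7/9 - 18) = -3 - 1*(-169/9) = -3 + 169/9 = 142/9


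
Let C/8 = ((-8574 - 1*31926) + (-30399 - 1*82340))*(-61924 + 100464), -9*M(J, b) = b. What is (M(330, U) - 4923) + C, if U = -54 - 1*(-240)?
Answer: -141739960271/3 ≈ -4.7247e+10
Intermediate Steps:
U = 186 (U = -54 + 240 = 186)
M(J, b) = -b/9
C = -47246648480 (C = 8*(((-8574 - 1*31926) + (-30399 - 1*82340))*(-61924 + 100464)) = 8*(((-8574 - 31926) + (-30399 - 82340))*38540) = 8*((-40500 - 112739)*38540) = 8*(-153239*38540) = 8*(-5905831060) = -47246648480)
(M(330, U) - 4923) + C = (-⅑*186 - 4923) - 47246648480 = (-62/3 - 4923) - 47246648480 = -14831/3 - 47246648480 = -141739960271/3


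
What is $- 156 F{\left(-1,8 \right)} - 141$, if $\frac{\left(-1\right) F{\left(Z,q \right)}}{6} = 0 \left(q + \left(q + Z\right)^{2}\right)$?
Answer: $-141$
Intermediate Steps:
$F{\left(Z,q \right)} = 0$ ($F{\left(Z,q \right)} = - 6 \cdot 0 \left(q + \left(q + Z\right)^{2}\right) = - 6 \cdot 0 \left(q + \left(Z + q\right)^{2}\right) = \left(-6\right) 0 = 0$)
$- 156 F{\left(-1,8 \right)} - 141 = \left(-156\right) 0 - 141 = 0 - 141 = -141$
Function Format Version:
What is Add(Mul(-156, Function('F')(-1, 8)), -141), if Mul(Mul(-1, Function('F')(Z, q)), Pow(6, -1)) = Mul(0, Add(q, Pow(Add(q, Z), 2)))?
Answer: -141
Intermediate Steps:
Function('F')(Z, q) = 0 (Function('F')(Z, q) = Mul(-6, Mul(0, Add(q, Pow(Add(q, Z), 2)))) = Mul(-6, Mul(0, Add(q, Pow(Add(Z, q), 2)))) = Mul(-6, 0) = 0)
Add(Mul(-156, Function('F')(-1, 8)), -141) = Add(Mul(-156, 0), -141) = Add(0, -141) = -141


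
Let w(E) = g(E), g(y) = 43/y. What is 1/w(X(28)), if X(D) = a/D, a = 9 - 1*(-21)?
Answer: 15/602 ≈ 0.024917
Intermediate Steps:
a = 30 (a = 9 + 21 = 30)
X(D) = 30/D
w(E) = 43/E
1/w(X(28)) = 1/(43/((30/28))) = 1/(43/((30*(1/28)))) = 1/(43/(15/14)) = 1/(43*(14/15)) = 1/(602/15) = 15/602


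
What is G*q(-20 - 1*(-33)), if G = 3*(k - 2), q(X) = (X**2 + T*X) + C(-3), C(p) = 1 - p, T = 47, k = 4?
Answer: 4704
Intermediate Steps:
q(X) = 4 + X**2 + 47*X (q(X) = (X**2 + 47*X) + (1 - 1*(-3)) = (X**2 + 47*X) + (1 + 3) = (X**2 + 47*X) + 4 = 4 + X**2 + 47*X)
G = 6 (G = 3*(4 - 2) = 3*2 = 6)
G*q(-20 - 1*(-33)) = 6*(4 + (-20 - 1*(-33))**2 + 47*(-20 - 1*(-33))) = 6*(4 + (-20 + 33)**2 + 47*(-20 + 33)) = 6*(4 + 13**2 + 47*13) = 6*(4 + 169 + 611) = 6*784 = 4704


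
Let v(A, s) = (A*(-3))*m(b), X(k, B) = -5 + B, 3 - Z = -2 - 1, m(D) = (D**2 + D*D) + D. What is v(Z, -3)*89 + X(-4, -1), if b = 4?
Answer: -57678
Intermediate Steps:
m(D) = D + 2*D**2 (m(D) = (D**2 + D**2) + D = 2*D**2 + D = D + 2*D**2)
Z = 6 (Z = 3 - (-2 - 1) = 3 - 1*(-3) = 3 + 3 = 6)
v(A, s) = -108*A (v(A, s) = (A*(-3))*(4*(1 + 2*4)) = (-3*A)*(4*(1 + 8)) = (-3*A)*(4*9) = -3*A*36 = -108*A)
v(Z, -3)*89 + X(-4, -1) = -108*6*89 + (-5 - 1) = -648*89 - 6 = -57672 - 6 = -57678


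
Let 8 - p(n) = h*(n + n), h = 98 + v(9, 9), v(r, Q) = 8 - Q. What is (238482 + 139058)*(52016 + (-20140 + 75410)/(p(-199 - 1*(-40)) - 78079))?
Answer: 37095575223528/1889 ≈ 1.9638e+10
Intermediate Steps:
h = 97 (h = 98 + (8 - 1*9) = 98 + (8 - 9) = 98 - 1 = 97)
p(n) = 8 - 194*n (p(n) = 8 - 97*(n + n) = 8 - 97*2*n = 8 - 194*n)
(238482 + 139058)*(52016 + (-20140 + 75410)/(p(-199 - 1*(-40)) - 78079)) = (238482 + 139058)*(52016 + (-20140 + 75410)/((8 - 194*(-199 - 1*(-40))) - 78079)) = 377540*(52016 + 55270/((8 - 194*(-199 + 40)) - 78079)) = 377540*(52016 + 55270/((8 - 194*(-159)) - 78079)) = 377540*(52016 + 55270/((8 + 30846) - 78079)) = 377540*(52016 + 55270/(30854 - 78079)) = 377540*(52016 + 55270/(-47225)) = 377540*(52016 + 55270*(-1/47225)) = 377540*(52016 - 11054/9445) = 377540*(491280066/9445) = 37095575223528/1889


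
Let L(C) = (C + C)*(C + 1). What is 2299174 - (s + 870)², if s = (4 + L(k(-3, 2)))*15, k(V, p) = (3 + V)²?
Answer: 1434274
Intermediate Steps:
L(C) = 2*C*(1 + C) (L(C) = (2*C)*(1 + C) = 2*C*(1 + C))
s = 60 (s = (4 + 2*(3 - 3)²*(1 + (3 - 3)²))*15 = (4 + 2*0²*(1 + 0²))*15 = (4 + 2*0*(1 + 0))*15 = (4 + 2*0*1)*15 = (4 + 0)*15 = 4*15 = 60)
2299174 - (s + 870)² = 2299174 - (60 + 870)² = 2299174 - 1*930² = 2299174 - 1*864900 = 2299174 - 864900 = 1434274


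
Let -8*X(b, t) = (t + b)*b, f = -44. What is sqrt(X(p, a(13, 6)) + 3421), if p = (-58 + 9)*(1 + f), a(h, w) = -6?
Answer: 11*I*sqrt(72718)/4 ≈ 741.57*I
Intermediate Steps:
p = 2107 (p = (-58 + 9)*(1 - 44) = -49*(-43) = 2107)
X(b, t) = -b*(b + t)/8 (X(b, t) = -(t + b)*b/8 = -(b + t)*b/8 = -b*(b + t)/8)
sqrt(X(p, a(13, 6)) + 3421) = sqrt(-1/8*2107*(2107 - 6) + 3421) = sqrt(-1/8*2107*2101 + 3421) = sqrt(-4426807/8 + 3421) = sqrt(-4399439/8) = 11*I*sqrt(72718)/4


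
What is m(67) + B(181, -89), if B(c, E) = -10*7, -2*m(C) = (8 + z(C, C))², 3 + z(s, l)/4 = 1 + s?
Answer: -35982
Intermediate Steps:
z(s, l) = -8 + 4*s (z(s, l) = -12 + 4*(1 + s) = -12 + (4 + 4*s) = -8 + 4*s)
m(C) = -8*C² (m(C) = -(8 + (-8 + 4*C))²/2 = -16*C²/2 = -8*C²)
B(c, E) = -70
m(67) + B(181, -89) = -8*67² - 70 = -8*4489 - 70 = -35912 - 70 = -35982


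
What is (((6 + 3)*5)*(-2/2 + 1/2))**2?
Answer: 2025/4 ≈ 506.25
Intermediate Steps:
(((6 + 3)*5)*(-2/2 + 1/2))**2 = ((9*5)*(-2*1/2 + 1*(1/2)))**2 = (45*(-1 + 1/2))**2 = (45*(-1/2))**2 = (-45/2)**2 = 2025/4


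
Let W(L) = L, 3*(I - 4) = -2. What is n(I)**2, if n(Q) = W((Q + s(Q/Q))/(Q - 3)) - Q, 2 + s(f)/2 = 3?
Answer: 1444/9 ≈ 160.44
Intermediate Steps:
s(f) = 2 (s(f) = -4 + 2*3 = -4 + 6 = 2)
I = 10/3 (I = 4 + (1/3)*(-2) = 4 - 2/3 = 10/3 ≈ 3.3333)
n(Q) = -Q + (2 + Q)/(-3 + Q) (n(Q) = (Q + 2)/(Q - 3) - Q = (2 + Q)/(-3 + Q) - Q = -Q + (2 + Q)/(-3 + Q))
n(I)**2 = ((2 + 10/3 - 1*10/3*(-3 + 10/3))/(-3 + 10/3))**2 = ((2 + 10/3 - 1*10/3*1/3)/(1/3))**2 = (3*(2 + 10/3 - 10/9))**2 = (3*(38/9))**2 = (38/3)**2 = 1444/9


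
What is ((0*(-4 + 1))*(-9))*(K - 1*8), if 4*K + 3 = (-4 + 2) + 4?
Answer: 0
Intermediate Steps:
K = -1/4 (K = -3/4 + ((-4 + 2) + 4)/4 = -3/4 + (-2 + 4)/4 = -3/4 + (1/4)*2 = -3/4 + 1/2 = -1/4 ≈ -0.25000)
((0*(-4 + 1))*(-9))*(K - 1*8) = ((0*(-4 + 1))*(-9))*(-1/4 - 1*8) = ((0*(-3))*(-9))*(-1/4 - 8) = (0*(-9))*(-33/4) = 0*(-33/4) = 0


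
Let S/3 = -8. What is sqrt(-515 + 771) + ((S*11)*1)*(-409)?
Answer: 107992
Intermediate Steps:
S = -24 (S = 3*(-8) = -24)
sqrt(-515 + 771) + ((S*11)*1)*(-409) = sqrt(-515 + 771) + (-24*11*1)*(-409) = sqrt(256) - 264*1*(-409) = 16 - 264*(-409) = 16 + 107976 = 107992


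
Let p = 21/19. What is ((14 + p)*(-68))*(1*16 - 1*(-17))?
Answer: -644028/19 ≈ -33896.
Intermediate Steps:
p = 21/19 (p = 21*(1/19) = 21/19 ≈ 1.1053)
((14 + p)*(-68))*(1*16 - 1*(-17)) = ((14 + 21/19)*(-68))*(1*16 - 1*(-17)) = ((287/19)*(-68))*(16 + 17) = -19516/19*33 = -644028/19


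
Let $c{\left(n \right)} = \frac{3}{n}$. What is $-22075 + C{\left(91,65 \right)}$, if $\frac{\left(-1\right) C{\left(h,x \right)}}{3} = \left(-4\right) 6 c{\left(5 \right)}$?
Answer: $- \frac{110159}{5} \approx -22032.0$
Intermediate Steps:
$C{\left(h,x \right)} = \frac{216}{5}$ ($C{\left(h,x \right)} = - 3 \left(-4\right) 6 \cdot \frac{3}{5} = - 3 \left(- 24 \cdot 3 \cdot \frac{1}{5}\right) = - 3 \left(\left(-24\right) \frac{3}{5}\right) = \left(-3\right) \left(- \frac{72}{5}\right) = \frac{216}{5}$)
$-22075 + C{\left(91,65 \right)} = -22075 + \frac{216}{5} = - \frac{110159}{5}$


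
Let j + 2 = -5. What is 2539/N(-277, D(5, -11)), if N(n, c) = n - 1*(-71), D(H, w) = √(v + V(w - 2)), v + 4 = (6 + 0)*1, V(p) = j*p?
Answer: -2539/206 ≈ -12.325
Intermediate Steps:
j = -7 (j = -2 - 5 = -7)
V(p) = -7*p
v = 2 (v = -4 + (6 + 0)*1 = -4 + 6*1 = -4 + 6 = 2)
D(H, w) = √(16 - 7*w) (D(H, w) = √(2 - 7*(w - 2)) = √(2 - 7*(-2 + w)) = √(2 + (14 - 7*w)) = √(16 - 7*w))
N(n, c) = 71 + n (N(n, c) = n + 71 = 71 + n)
2539/N(-277, D(5, -11)) = 2539/(71 - 277) = 2539/(-206) = 2539*(-1/206) = -2539/206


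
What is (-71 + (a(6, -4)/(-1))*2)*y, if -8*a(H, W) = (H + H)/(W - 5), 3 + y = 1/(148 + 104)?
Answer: 80785/378 ≈ 213.72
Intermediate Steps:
y = -755/252 (y = -3 + 1/(148 + 104) = -3 + 1/252 = -755/252 ≈ -2.9960)
a(H, W) = -H/(4*(-5 + W)) (a(H, W) = -(H + H)/(8*(W - 5)) = -2*H/(8*(-5 + W)) = -H/(4*(-5 + W)))
(-71 + (a(6, -4)/(-1))*2)*y = (-71 + ((-1*6/(-20 + 4*(-4)))/(-1))*2)*(-755/252) = (-71 - (-1)*6/(-20 - 16)*2)*(-755/252) = (-71 - (-1)*6/(-36)*2)*(-755/252) = (-71 - (-1)*6*(-1)/36*2)*(-755/252) = (-71 - 1*1/6*2)*(-755/252) = (-71 - 1/6*2)*(-755/252) = (-71 - 1/3)*(-755/252) = -214/3*(-755/252) = 80785/378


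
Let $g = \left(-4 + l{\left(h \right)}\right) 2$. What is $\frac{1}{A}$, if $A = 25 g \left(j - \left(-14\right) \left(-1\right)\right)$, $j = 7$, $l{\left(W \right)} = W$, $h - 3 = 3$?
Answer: $- \frac{1}{700} \approx -0.0014286$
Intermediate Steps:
$h = 6$ ($h = 3 + 3 = 6$)
$g = 4$ ($g = \left(-4 + 6\right) 2 = 2 \cdot 2 = 4$)
$A = -700$ ($A = 25 \cdot 4 \left(7 - \left(-14\right) \left(-1\right)\right) = 100 \left(7 - 14\right) = 100 \left(-7\right) = -700$)
$\frac{1}{A} = \frac{1}{-700} = - \frac{1}{700}$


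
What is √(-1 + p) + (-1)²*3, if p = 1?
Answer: 3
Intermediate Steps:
√(-1 + p) + (-1)²*3 = √(-1 + 1) + (-1)²*3 = √0 + 1*3 = 0 + 3 = 3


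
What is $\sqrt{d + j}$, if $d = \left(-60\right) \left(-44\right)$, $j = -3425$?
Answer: $i \sqrt{785} \approx 28.018 i$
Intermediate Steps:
$d = 2640$
$\sqrt{d + j} = \sqrt{2640 - 3425} = \sqrt{-785} = i \sqrt{785}$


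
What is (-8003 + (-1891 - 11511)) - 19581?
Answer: -40986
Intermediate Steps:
(-8003 + (-1891 - 11511)) - 19581 = (-8003 - 13402) - 19581 = -21405 - 19581 = -40986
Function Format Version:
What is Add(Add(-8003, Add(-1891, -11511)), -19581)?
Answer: -40986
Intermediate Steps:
Add(Add(-8003, Add(-1891, -11511)), -19581) = Add(Add(-8003, -13402), -19581) = Add(-21405, -19581) = -40986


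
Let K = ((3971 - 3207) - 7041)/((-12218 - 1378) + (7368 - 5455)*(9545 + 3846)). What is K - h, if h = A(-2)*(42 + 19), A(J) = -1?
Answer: 1561800330/25603387 ≈ 61.000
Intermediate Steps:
h = -61 (h = -(42 + 19) = -1*61 = -61)
K = -6277/25603387 (K = (764 - 7041)/(-13596 + 1913*13391) = -6277/(-13596 + 25616983) = -6277/25603387 ≈ -0.00024516)
K - h = -6277/25603387 - 1*(-61) = -6277/25603387 + 61 = 1561800330/25603387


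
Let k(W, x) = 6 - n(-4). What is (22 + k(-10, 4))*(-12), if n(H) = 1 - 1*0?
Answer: -324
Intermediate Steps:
n(H) = 1 (n(H) = 1 + 0 = 1)
k(W, x) = 5 (k(W, x) = 6 - 1*1 = 6 - 1 = 5)
(22 + k(-10, 4))*(-12) = (22 + 5)*(-12) = 27*(-12) = -324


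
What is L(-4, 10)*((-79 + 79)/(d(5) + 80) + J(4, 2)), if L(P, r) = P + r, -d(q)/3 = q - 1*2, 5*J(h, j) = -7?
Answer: -42/5 ≈ -8.4000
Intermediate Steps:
J(h, j) = -7/5 (J(h, j) = (1/5)*(-7) = -7/5)
d(q) = 6 - 3*q (d(q) = -3*(q - 1*2) = -3*(q - 2) = -3*(-2 + q) = 6 - 3*q)
L(-4, 10)*((-79 + 79)/(d(5) + 80) + J(4, 2)) = (-4 + 10)*((-79 + 79)/((6 - 3*5) + 80) - 7/5) = 6*(0/((6 - 15) + 80) - 7/5) = 6*(0/(-9 + 80) - 7/5) = 6*(0/71 - 7/5) = 6*(0*(1/71) - 7/5) = 6*(0 - 7/5) = 6*(-7/5) = -42/5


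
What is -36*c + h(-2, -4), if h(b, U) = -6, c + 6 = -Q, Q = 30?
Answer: 1290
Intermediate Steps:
c = -36 (c = -6 - 1*30 = -6 - 30 = -36)
-36*c + h(-2, -4) = -36*(-36) - 6 = 1296 - 6 = 1290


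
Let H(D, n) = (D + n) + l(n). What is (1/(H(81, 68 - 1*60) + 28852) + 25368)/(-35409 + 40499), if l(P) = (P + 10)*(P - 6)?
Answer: 735088537/147492930 ≈ 4.9839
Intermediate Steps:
l(P) = (-6 + P)*(10 + P) (l(P) = (10 + P)*(-6 + P) = (-6 + P)*(10 + P))
H(D, n) = -60 + D + n² + 5*n (H(D, n) = (D + n) + (-60 + n² + 4*n) = -60 + D + n² + 5*n)
(1/(H(81, 68 - 1*60) + 28852) + 25368)/(-35409 + 40499) = (1/((-60 + 81 + (68 - 1*60)² + 5*(68 - 1*60)) + 28852) + 25368)/(-35409 + 40499) = (1/((-60 + 81 + (68 - 60)² + 5*(68 - 60)) + 28852) + 25368)/5090 = (1/((-60 + 81 + 8² + 5*8) + 28852) + 25368)*(1/5090) = (1/((-60 + 81 + 64 + 40) + 28852) + 25368)*(1/5090) = (1/(125 + 28852) + 25368)*(1/5090) = (1/28977 + 25368)*(1/5090) = (735088537/28977)*(1/5090) = 735088537/147492930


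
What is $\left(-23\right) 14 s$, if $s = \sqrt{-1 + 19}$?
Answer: $- 966 \sqrt{2} \approx -1366.1$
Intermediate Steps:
$s = 3 \sqrt{2}$ ($s = \sqrt{18} = 3 \sqrt{2} \approx 4.2426$)
$\left(-23\right) 14 s = \left(-23\right) 14 \cdot 3 \sqrt{2} = - 322 \cdot 3 \sqrt{2} = - 966 \sqrt{2}$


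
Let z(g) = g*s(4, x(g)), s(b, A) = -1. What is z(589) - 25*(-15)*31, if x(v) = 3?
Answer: 11036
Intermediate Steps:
z(g) = -g (z(g) = g*(-1) = -g)
z(589) - 25*(-15)*31 = -1*589 - 25*(-15)*31 = -589 + 375*31 = -589 + 11625 = 11036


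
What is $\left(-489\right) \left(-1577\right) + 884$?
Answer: $772037$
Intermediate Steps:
$\left(-489\right) \left(-1577\right) + 884 = 771153 + 884 = 772037$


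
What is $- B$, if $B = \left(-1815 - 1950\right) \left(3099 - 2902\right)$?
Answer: $741705$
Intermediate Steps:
$B = -741705$ ($B = \left(-3765\right) 197 = -741705$)
$- B = \left(-1\right) \left(-741705\right) = 741705$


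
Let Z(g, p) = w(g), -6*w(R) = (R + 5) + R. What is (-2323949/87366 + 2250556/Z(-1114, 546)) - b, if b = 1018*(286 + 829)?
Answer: -8121208153293/7193134 ≈ -1.1290e+6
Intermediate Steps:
w(R) = -⅚ - R/3 (w(R) = -((R + 5) + R)/6 = -((5 + R) + R)/6 = -(5 + 2*R)/6 = -⅚ - R/3)
Z(g, p) = -⅚ - g/3
b = 1135070 (b = 1018*1115 = 1135070)
(-2323949/87366 + 2250556/Z(-1114, 546)) - b = (-2323949/87366 + 2250556/(-⅚ - ⅓*(-1114))) - 1*1135070 = (-2323949*1/87366 + 2250556/(-⅚ + 1114/3)) - 1135070 = (-2323949/87366 + 2250556/(741/2)) - 1135070 = (-2323949/87366 + 2250556*(2/741)) - 1135070 = (-2323949/87366 + 4501112/741) - 1135070 = 43502456087/7193134 - 1135070 = -8121208153293/7193134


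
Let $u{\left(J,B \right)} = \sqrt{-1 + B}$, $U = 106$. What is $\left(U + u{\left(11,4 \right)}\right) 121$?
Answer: $12826 + 121 \sqrt{3} \approx 13036.0$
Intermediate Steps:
$\left(U + u{\left(11,4 \right)}\right) 121 = \left(106 + \sqrt{-1 + 4}\right) 121 = \left(106 + \sqrt{3}\right) 121 = 12826 + 121 \sqrt{3}$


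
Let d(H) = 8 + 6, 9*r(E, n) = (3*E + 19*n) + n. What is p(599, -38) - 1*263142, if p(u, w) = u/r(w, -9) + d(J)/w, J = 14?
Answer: -490005233/1862 ≈ -2.6316e+5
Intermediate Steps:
r(E, n) = E/3 + 20*n/9 (r(E, n) = ((3*E + 19*n) + n)/9 = (3*E + 20*n)/9 = E/3 + 20*n/9)
d(H) = 14
p(u, w) = 14/w + u/(-20 + w/3) (p(u, w) = u/(w/3 + (20/9)*(-9)) + 14/w = u/(w/3 - 20) + 14/w = u/(-20 + w/3) + 14/w = 14/w + u/(-20 + w/3))
p(599, -38) - 1*263142 = (-840 + 14*(-38) + 3*599*(-38))/((-38)*(-60 - 38)) - 1*263142 = -1/38*(-840 - 532 - 68286)/(-98) - 263142 = -1/38*(-1/98)*(-69658) - 263142 = -34829/1862 - 263142 = -490005233/1862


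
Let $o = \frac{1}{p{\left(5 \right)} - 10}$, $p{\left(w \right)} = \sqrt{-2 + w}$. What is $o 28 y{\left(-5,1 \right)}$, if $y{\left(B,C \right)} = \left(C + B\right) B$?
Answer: $- \frac{5600}{97} - \frac{560 \sqrt{3}}{97} \approx -67.731$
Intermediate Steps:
$o = \frac{1}{-10 + \sqrt{3}}$ ($o = \frac{1}{\sqrt{-2 + 5} - 10} = \frac{1}{\sqrt{3} - 10} = \frac{1}{-10 + \sqrt{3}} \approx -0.12095$)
$y{\left(B,C \right)} = B \left(B + C\right)$ ($y{\left(B,C \right)} = \left(B + C\right) B = B \left(B + C\right)$)
$o 28 y{\left(-5,1 \right)} = \left(- \frac{10}{97} - \frac{\sqrt{3}}{97}\right) 28 \left(- 5 \left(-5 + 1\right)\right) = \left(- \frac{280}{97} - \frac{28 \sqrt{3}}{97}\right) \left(\left(-5\right) \left(-4\right)\right) = \left(- \frac{280}{97} - \frac{28 \sqrt{3}}{97}\right) 20 = - \frac{5600}{97} - \frac{560 \sqrt{3}}{97}$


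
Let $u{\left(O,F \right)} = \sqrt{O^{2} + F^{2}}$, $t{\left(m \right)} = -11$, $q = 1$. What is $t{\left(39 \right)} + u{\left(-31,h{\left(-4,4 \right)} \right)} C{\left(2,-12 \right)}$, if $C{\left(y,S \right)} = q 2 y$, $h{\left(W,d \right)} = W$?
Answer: $-11 + 4 \sqrt{977} \approx 114.03$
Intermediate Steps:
$u{\left(O,F \right)} = \sqrt{F^{2} + O^{2}}$
$C{\left(y,S \right)} = 2 y$ ($C{\left(y,S \right)} = 1 \cdot 2 y = 2 y$)
$t{\left(39 \right)} + u{\left(-31,h{\left(-4,4 \right)} \right)} C{\left(2,-12 \right)} = -11 + \sqrt{\left(-4\right)^{2} + \left(-31\right)^{2}} \cdot 2 \cdot 2 = -11 + \sqrt{16 + 961} \cdot 4 = -11 + \sqrt{977} \cdot 4 = -11 + 4 \sqrt{977}$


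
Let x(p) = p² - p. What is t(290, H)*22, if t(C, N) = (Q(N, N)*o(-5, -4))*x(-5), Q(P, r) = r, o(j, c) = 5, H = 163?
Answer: 537900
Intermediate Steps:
t(C, N) = 150*N (t(C, N) = (N*5)*(-5*(-1 - 5)) = (5*N)*(-5*(-6)) = (5*N)*30 = 150*N)
t(290, H)*22 = (150*163)*22 = 24450*22 = 537900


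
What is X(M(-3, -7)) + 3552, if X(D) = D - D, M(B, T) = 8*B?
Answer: 3552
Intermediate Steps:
X(D) = 0
X(M(-3, -7)) + 3552 = 0 + 3552 = 3552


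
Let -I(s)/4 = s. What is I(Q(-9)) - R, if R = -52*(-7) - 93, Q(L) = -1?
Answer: -267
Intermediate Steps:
I(s) = -4*s
R = 271 (R = 364 - 93 = 271)
I(Q(-9)) - R = -4*(-1) - 1*271 = 4 - 271 = -267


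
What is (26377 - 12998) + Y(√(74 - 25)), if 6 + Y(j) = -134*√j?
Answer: 13373 - 134*√7 ≈ 13018.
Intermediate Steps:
Y(j) = -6 - 134*√j
(26377 - 12998) + Y(√(74 - 25)) = (26377 - 12998) + (-6 - 134*(74 - 25)^(¼)) = 13379 + (-6 - 134*√7) = 13373 - 134*√7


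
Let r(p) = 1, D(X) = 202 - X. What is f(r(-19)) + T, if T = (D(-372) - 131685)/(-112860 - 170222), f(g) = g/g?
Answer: 414193/283082 ≈ 1.4632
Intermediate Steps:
f(g) = 1
T = 131111/283082 (T = ((202 - 1*(-372)) - 131685)/(-112860 - 170222) = ((202 + 372) - 131685)/(-283082) = (574 - 131685)*(-1/283082) = -131111*(-1/283082) = 131111/283082 ≈ 0.46316)
f(r(-19)) + T = 1 + 131111/283082 = 414193/283082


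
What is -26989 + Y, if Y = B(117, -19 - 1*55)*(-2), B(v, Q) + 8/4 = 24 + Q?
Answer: -26885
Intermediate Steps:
B(v, Q) = 22 + Q (B(v, Q) = -2 + (24 + Q) = 22 + Q)
Y = 104 (Y = (22 + (-19 - 1*55))*(-2) = (22 + (-19 - 55))*(-2) = (22 - 74)*(-2) = -52*(-2) = 104)
-26989 + Y = -26989 + 104 = -26885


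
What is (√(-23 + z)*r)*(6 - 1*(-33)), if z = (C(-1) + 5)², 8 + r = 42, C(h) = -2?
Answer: 1326*I*√14 ≈ 4961.4*I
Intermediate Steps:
r = 34 (r = -8 + 42 = 34)
z = 9 (z = (-2 + 5)² = 3² = 9)
(√(-23 + z)*r)*(6 - 1*(-33)) = (√(-23 + 9)*34)*(6 - 1*(-33)) = (√(-14)*34)*(6 + 33) = ((I*√14)*34)*39 = (34*I*√14)*39 = 1326*I*√14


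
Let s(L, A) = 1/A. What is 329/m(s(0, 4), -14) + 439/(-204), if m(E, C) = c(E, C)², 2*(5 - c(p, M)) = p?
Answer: 1209235/103428 ≈ 11.692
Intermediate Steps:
c(p, M) = 5 - p/2
m(E, C) = (5 - E/2)²
329/m(s(0, 4), -14) + 439/(-204) = 329/(((-10 + 1/4)²/4)) + 439/(-204) = 329/(((-10 + ¼)²/4)) + 439*(-1/204) = 329/(((-39/4)²/4)) - 439/204 = 329/(((¼)*(1521/16))) - 439/204 = 329/(1521/64) - 439/204 = 329*(64/1521) - 439/204 = 21056/1521 - 439/204 = 1209235/103428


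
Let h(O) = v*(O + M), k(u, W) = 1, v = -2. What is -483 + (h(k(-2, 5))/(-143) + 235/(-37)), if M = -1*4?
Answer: -2589380/5291 ≈ -489.39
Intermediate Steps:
M = -4
h(O) = 8 - 2*O (h(O) = -2*(O - 4) = -2*(-4 + O) = 8 - 2*O)
-483 + (h(k(-2, 5))/(-143) + 235/(-37)) = -483 + ((8 - 2*1)/(-143) + 235/(-37)) = -483 + ((8 - 2)*(-1/143) + 235*(-1/37)) = -483 + (6*(-1/143) - 235/37) = -483 + (-6/143 - 235/37) = -483 - 33827/5291 = -2589380/5291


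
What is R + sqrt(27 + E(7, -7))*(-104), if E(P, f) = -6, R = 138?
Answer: 138 - 104*sqrt(21) ≈ -338.59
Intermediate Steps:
R + sqrt(27 + E(7, -7))*(-104) = 138 + sqrt(27 - 6)*(-104) = 138 + sqrt(21)*(-104) = 138 - 104*sqrt(21)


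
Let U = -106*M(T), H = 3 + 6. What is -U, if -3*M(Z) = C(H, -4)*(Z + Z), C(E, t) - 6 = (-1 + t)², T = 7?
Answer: -46004/3 ≈ -15335.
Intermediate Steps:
H = 9
C(E, t) = 6 + (-1 + t)²
M(Z) = -62*Z/3 (M(Z) = -(6 + (-1 - 4)²)*(Z + Z)/3 = -(6 + (-5)²)*2*Z/3 = -(6 + 25)*2*Z/3 = -31*2*Z/3 = -62*Z/3)
U = 46004/3 (U = -(-6572)*7/3 = -106*(-434/3) = 46004/3 ≈ 15335.)
-U = -1*46004/3 = -46004/3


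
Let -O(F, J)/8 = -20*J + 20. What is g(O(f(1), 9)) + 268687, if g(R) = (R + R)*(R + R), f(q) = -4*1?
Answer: 6822287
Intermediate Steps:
f(q) = -4
O(F, J) = -160 + 160*J (O(F, J) = -8*(-20*J + 20) = -8*(20 - 20*J) = -160 + 160*J)
g(R) = 4*R² (g(R) = (2*R)*(2*R) = 4*R²)
g(O(f(1), 9)) + 268687 = 4*(-160 + 160*9)² + 268687 = 4*(-160 + 1440)² + 268687 = 4*1280² + 268687 = 4*1638400 + 268687 = 6553600 + 268687 = 6822287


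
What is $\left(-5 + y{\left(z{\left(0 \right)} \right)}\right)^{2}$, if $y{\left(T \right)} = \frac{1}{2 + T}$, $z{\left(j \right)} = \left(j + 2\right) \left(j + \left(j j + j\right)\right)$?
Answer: $\frac{81}{4} \approx 20.25$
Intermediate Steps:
$z{\left(j \right)} = \left(2 + j\right) \left(j^{2} + 2 j\right)$ ($z{\left(j \right)} = \left(2 + j\right) \left(j + \left(j^{2} + j\right)\right) = \left(2 + j\right) \left(j + \left(j + j^{2}\right)\right) = \left(2 + j\right) \left(j^{2} + 2 j\right)$)
$\left(-5 + y{\left(z{\left(0 \right)} \right)}\right)^{2} = \left(-5 + \frac{1}{2 + 0 \left(4 + 0^{2} + 4 \cdot 0\right)}\right)^{2} = \left(-5 + \frac{1}{2 + 0 \left(4 + 0 + 0\right)}\right)^{2} = \left(-5 + \frac{1}{2 + 0 \cdot 4}\right)^{2} = \left(-5 + \frac{1}{2 + 0}\right)^{2} = \left(-5 + \frac{1}{2}\right)^{2} = \left(- \frac{9}{2}\right)^{2} = \frac{81}{4}$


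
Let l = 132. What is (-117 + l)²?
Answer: 225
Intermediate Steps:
(-117 + l)² = (-117 + 132)² = 15² = 225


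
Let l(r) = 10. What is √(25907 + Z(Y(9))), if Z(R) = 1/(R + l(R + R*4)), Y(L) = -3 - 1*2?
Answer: 16*√2530/5 ≈ 160.96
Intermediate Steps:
Y(L) = -5 (Y(L) = -3 - 2 = -5)
Z(R) = 1/(10 + R) (Z(R) = 1/(R + 10) = 1/(10 + R))
√(25907 + Z(Y(9))) = √(25907 + 1/(10 - 5)) = √(25907 + 1/5) = √(25907 + ⅕) = √(129536/5) = 16*√2530/5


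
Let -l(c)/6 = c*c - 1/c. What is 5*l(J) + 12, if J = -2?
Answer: -123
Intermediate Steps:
l(c) = -6*c² + 6/c (l(c) = -6*(c*c - 1/c) = -6*(c² - 1/c) = -6*c² + 6/c)
5*l(J) + 12 = 5*(6*(1 - 1*(-2)³)/(-2)) + 12 = 5*(6*(-½)*(1 - 1*(-8))) + 12 = 5*(6*(-½)*(1 + 8)) + 12 = 5*(6*(-½)*9) + 12 = 5*(-27) + 12 = -135 + 12 = -123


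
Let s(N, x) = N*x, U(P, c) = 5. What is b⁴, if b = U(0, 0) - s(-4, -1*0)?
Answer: 625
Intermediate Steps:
b = 5 (b = 5 - (-4)*(-1*0) = 5 - (-4)*0 = 5 - 1*0 = 5 + 0 = 5)
b⁴ = 5⁴ = 625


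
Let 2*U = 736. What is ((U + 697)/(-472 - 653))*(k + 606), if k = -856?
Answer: 710/3 ≈ 236.67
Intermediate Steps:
U = 368 (U = (½)*736 = 368)
((U + 697)/(-472 - 653))*(k + 606) = ((368 + 697)/(-472 - 653))*(-856 + 606) = (1065/(-1125))*(-250) = (1065*(-1/1125))*(-250) = -71/75*(-250) = 710/3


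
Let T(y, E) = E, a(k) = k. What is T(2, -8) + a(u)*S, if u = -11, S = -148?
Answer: 1620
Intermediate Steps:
T(2, -8) + a(u)*S = -8 - 11*(-148) = -8 + 1628 = 1620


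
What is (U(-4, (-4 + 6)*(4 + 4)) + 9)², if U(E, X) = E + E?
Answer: 1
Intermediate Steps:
U(E, X) = 2*E
(U(-4, (-4 + 6)*(4 + 4)) + 9)² = (2*(-4) + 9)² = (-8 + 9)² = 1² = 1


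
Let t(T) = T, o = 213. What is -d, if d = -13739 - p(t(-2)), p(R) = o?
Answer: 13952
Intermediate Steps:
p(R) = 213
d = -13952 (d = -13739 - 1*213 = -13739 - 213 = -13952)
-d = -1*(-13952) = 13952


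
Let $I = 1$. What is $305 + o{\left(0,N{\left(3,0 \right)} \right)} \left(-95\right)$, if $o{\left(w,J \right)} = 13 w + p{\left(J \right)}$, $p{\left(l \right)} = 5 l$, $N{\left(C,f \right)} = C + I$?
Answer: $-1595$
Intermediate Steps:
$N{\left(C,f \right)} = 1 + C$ ($N{\left(C,f \right)} = C + 1 = 1 + C$)
$o{\left(w,J \right)} = 5 J + 13 w$ ($o{\left(w,J \right)} = 13 w + 5 J = 5 J + 13 w$)
$305 + o{\left(0,N{\left(3,0 \right)} \right)} \left(-95\right) = 305 + \left(5 \left(1 + 3\right) + 13 \cdot 0\right) \left(-95\right) = 305 + \left(5 \cdot 4 + 0\right) \left(-95\right) = 305 + \left(20 + 0\right) \left(-95\right) = 305 + 20 \left(-95\right) = 305 - 1900 = -1595$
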